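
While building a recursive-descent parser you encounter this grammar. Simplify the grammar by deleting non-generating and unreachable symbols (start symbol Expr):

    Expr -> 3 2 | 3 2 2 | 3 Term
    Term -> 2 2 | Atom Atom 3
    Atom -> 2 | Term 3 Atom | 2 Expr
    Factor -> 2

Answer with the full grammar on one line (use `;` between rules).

Generating nonterminals: {Atom, Expr, Factor, Term}.
Reachable from Expr after that: {Atom, Expr, Term}.
Removed useless symbols: {Factor} and every production mentioning them.

Expr -> 3 2 | 3 2 2 | 3 Term; Term -> 2 2 | Atom Atom 3; Atom -> 2 | Term 3 Atom | 2 Expr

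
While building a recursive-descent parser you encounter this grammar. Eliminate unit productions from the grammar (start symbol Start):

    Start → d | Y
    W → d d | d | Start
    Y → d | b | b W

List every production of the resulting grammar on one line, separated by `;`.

Unit pairs: Start ⇒* {Y}; W ⇒* {Start, Y}.
For every A with A ⇒* B via unit rules, add B's non-unit alternatives to A; then delete every rule of the form X → Y.

Start → d | b | b W; W → d | b | b W | d d; Y → d | b | b W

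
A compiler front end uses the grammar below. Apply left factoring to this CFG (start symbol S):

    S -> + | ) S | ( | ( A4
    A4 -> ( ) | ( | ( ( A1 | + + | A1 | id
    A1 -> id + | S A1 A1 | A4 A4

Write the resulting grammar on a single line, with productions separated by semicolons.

S has alternatives sharing prefix '(': factor to S → ( S' with S' → ε | A4.
A4 has alternatives sharing prefix '(': factor to A4 → ( A4' with A4' → ) | ε | ( A1.

S -> + | ) S | ( S'; A4 -> + + | A1 | id | ( A4'; A1 -> id + | S A1 A1 | A4 A4; S' -> eps | A4; A4' -> ) | eps | ( A1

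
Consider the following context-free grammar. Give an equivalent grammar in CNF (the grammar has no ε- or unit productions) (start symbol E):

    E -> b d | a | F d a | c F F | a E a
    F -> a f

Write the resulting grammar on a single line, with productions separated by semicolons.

Introduce a nonterminal for each terminal appearing in a rule of length ≥ 2: X1 → b, X2 → d, X3 → a, X4 → c, X5 → f.
Binarize each right-hand side of length ≥ 3 by chaining fresh nonterminals (Y1, Y2, …): affected rules were E → F X2 X3; E → X4 F F; E → X3 E X3.

E -> X1 X2 | a | F Y1 | X4 Y2 | X3 Y3; F -> X3 X5; X1 -> b; X2 -> d; X3 -> a; X4 -> c; X5 -> f; Y1 -> X2 X3; Y2 -> F F; Y3 -> E X3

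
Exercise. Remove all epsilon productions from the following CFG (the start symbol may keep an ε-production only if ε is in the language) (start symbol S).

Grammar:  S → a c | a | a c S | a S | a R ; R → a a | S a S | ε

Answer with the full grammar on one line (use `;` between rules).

S → a c | a | a c S | a S | a R; R → a a | S a S

Nullable nonterminals: {R}.
ε ∉ L(G), so no ε-production is kept.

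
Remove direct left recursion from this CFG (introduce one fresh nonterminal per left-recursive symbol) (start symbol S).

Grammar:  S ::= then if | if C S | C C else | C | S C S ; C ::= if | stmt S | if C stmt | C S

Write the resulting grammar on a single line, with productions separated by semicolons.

S ::= then if S' | if C S S' | C C else S' | C S'; C ::= if C' | stmt S C' | if C stmt C'; S' ::= C S S' | epsilon; C' ::= S C' | epsilon

Left recursion appears on S, C.
For S: α = {C S}, β = {then if, if C S, C C else, C}. Rewrite as S → β S' and S' → α S' | ε.
For C: α = {S}, β = {if, stmt S, if C stmt}. Rewrite as C → β C' and C' → α C' | ε.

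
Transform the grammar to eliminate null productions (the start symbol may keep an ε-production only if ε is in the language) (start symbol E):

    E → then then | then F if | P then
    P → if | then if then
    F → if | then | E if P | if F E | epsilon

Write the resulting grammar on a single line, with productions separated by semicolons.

E → then then | then F if | then if | P then; P → if | then if then; F → if | then | E if P | if F E | if E

The nullable symbols are {F}.
ε ∉ L(G), so no ε-production is kept.
Expand every rule over subsets of its nullable positions: E → then F if gives then F if | then if. F → if F E gives if F E | if E.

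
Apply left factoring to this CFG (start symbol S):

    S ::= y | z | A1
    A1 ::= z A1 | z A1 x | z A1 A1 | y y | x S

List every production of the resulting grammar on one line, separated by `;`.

S ::= y | z | A1; A1 ::= y y | x S | z A1 A1'; A1' ::= ε | x | A1

A1 has alternatives sharing prefix 'z A1': factor to A1 → z A1 A1' with A1' → ε | x | A1.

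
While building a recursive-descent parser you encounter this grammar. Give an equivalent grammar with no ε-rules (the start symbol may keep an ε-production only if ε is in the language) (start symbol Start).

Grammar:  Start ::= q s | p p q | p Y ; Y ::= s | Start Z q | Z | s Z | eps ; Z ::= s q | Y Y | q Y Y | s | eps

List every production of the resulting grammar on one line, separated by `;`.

Nullable set = {Y, Z}.
ε ∉ L(G), so no ε-production is kept.
For each production, add variants omitting each subset of nullable occurrences: Start → p Y gives p Y | p. Y → Start Z q gives Start Z q | Start q. Z → Y Y gives Y Y | Y. Z → q Y Y gives q Y Y | q Y | q.

Start ::= q s | p p q | p Y | p; Y ::= s | Start Z q | Start q | Z | s Z; Z ::= s q | Y Y | Y | q Y Y | q Y | q | s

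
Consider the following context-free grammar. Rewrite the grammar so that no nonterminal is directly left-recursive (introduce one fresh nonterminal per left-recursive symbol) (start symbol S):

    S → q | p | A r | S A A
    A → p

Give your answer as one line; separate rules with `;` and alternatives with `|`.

S → q S' | p S' | A r S'; A → p; S' → A A S' | ε

Left recursion appears on S.
For S: α = {A A}, β = {q, p, A r}. Rewrite as S → β S' and S' → α S' | ε.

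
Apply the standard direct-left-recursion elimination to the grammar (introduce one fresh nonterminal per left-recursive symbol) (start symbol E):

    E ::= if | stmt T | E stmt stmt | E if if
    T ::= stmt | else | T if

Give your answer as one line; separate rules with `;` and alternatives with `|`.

Directly left-recursive nonterminals: E, T.
For E: α = {stmt stmt, if if}, β = {if, stmt T}. Rewrite as E → β E' and E' → α E' | ε.
For T: α = {if}, β = {stmt, else}. Rewrite as T → β T' and T' → α T' | ε.

E ::= if E' | stmt T E'; T ::= stmt T' | else T'; E' ::= stmt stmt E' | if if E' | ε; T' ::= if T' | ε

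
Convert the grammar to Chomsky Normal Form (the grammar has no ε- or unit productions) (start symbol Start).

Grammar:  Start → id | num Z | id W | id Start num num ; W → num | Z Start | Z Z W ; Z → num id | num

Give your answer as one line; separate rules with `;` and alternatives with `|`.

Introduce a nonterminal for each terminal appearing in a rule of length ≥ 2: X1 → num, X2 → id.
Binarize each right-hand side of length ≥ 3 by chaining fresh nonterminals (Y1, Y2, …): affected rules were Start → X2 Start X1 X1; W → Z Z W.

Start → id | X1 Z | X2 W | X2 Y1; W → num | Z Start | Z Y3; Z → X1 X2 | num; X1 → num; X2 → id; Y1 → Start Y2; Y2 → X1 X1; Y3 → Z W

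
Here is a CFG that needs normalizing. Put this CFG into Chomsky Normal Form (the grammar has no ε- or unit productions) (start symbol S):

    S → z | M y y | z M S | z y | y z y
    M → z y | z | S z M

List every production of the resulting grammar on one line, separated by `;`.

S → z | M Y1 | X2 Y2 | X2 X1 | X1 Y3; M → X2 X1 | z | S Y4; X1 → y; X2 → z; Y1 → X1 X1; Y2 → M S; Y3 → X2 X1; Y4 → X2 M

Introduce a nonterminal for each terminal appearing in a rule of length ≥ 2: X1 → y, X2 → z.
Binarize each right-hand side of length ≥ 3 by chaining fresh nonterminals (Y1, Y2, …): affected rules were S → M X1 X1; S → X2 M S; S → X1 X2 X1; M → S X2 M.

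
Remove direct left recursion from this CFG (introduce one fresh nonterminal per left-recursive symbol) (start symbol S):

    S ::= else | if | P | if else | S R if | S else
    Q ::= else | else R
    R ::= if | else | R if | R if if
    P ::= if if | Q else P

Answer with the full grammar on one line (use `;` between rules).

Left recursion appears on S, R.
For S: α = {R if, else}, β = {else, if, P, if else}. Rewrite as S → β S' and S' → α S' | ε.
For R: α = {if, if if}, β = {if, else}. Rewrite as R → β R' and R' → α R' | ε.

S ::= else S' | if S' | P S' | if else S'; Q ::= else | else R; R ::= if R' | else R'; P ::= if if | Q else P; S' ::= R if S' | else S' | eps; R' ::= if R' | if if R' | eps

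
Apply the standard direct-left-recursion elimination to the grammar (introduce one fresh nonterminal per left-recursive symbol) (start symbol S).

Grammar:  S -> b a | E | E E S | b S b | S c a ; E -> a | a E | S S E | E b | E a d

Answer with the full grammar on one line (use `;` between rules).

Directly left-recursive nonterminals: S, E.
For S: α = {c a}, β = {b a, E, E E S, b S b}. Rewrite as S → β S' and S' → α S' | ε.
For E: α = {b, a d}, β = {a, a E, S S E}. Rewrite as E → β E' and E' → α E' | ε.

S -> b a S' | E S' | E E S S' | b S b S'; E -> a E' | a E E' | S S E E'; S' -> c a S' | ε; E' -> b E' | a d E' | ε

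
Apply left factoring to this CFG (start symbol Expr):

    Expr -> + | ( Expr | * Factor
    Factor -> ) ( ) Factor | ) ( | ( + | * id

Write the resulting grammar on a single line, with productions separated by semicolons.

Factor has alternatives sharing prefix ') (': factor to Factor → ) ( Factor1 with Factor1 → ) Factor | ε.

Expr -> + | ( Expr | * Factor; Factor -> ( + | * id | ) ( Factor1; Factor1 -> ) Factor | ε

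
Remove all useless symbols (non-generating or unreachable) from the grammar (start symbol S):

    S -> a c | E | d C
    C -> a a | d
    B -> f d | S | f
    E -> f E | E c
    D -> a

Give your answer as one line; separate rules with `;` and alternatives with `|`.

Generating nonterminals: {B, C, D, S}.
Reachable from S after that: {C, S}.
Removed useless symbols: {B, D, E} and every production mentioning them.

S -> a c | d C; C -> a a | d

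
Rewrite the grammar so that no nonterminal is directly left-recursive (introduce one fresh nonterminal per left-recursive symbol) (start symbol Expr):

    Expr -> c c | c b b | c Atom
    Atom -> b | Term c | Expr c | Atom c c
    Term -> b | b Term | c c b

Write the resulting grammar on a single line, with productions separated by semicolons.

Directly left-recursive nonterminal: Atom.
For Atom: α = {c c}, β = {b, Term c, Expr c}. Rewrite as Atom → β Atom1 and Atom1 → α Atom1 | ε.

Expr -> c c | c b b | c Atom; Atom -> b Atom1 | Term c Atom1 | Expr c Atom1; Term -> b | b Term | c c b; Atom1 -> c c Atom1 | ε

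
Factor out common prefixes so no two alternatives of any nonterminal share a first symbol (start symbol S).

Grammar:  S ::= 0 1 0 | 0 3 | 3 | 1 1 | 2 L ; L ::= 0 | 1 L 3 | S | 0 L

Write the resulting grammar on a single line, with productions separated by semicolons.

S ::= 3 | 1 1 | 2 L | 0 S'; L ::= 1 L 3 | S | 0 L'; S' ::= 1 0 | 3; L' ::= ε | L

S has alternatives sharing prefix '0': factor to S → 0 S' with S' → 1 0 | 3.
L has alternatives sharing prefix '0': factor to L → 0 L' with L' → ε | L.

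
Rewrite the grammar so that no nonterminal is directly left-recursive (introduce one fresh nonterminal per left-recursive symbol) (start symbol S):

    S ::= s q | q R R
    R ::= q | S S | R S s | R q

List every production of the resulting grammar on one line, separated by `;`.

Left recursion appears on R.
For R: α = {S s, q}, β = {q, S S}. Rewrite as R → β R' and R' → α R' | ε.

S ::= s q | q R R; R ::= q R' | S S R'; R' ::= S s R' | q R' | ε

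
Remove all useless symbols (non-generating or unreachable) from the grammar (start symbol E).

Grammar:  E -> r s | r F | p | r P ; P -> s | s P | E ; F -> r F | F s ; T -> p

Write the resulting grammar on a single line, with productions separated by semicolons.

Generating nonterminals: {E, P, T}.
Reachable from E after that: {E, P}.
Removed useless symbols: {F, T} and every production mentioning them.

E -> r s | p | r P; P -> s | s P | E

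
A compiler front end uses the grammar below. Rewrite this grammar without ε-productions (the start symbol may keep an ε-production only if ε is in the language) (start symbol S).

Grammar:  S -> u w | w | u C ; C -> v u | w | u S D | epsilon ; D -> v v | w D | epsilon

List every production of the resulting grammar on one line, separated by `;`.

The nullable symbols are {C, D}.
ε ∉ L(G), so no ε-production is kept.
Add the nullable-subset variants: S → u C gives u C | u. C → u S D gives u S D | u S. D → w D gives w D | w.

S -> u w | w | u C | u; C -> v u | w | u S D | u S; D -> v v | w D | w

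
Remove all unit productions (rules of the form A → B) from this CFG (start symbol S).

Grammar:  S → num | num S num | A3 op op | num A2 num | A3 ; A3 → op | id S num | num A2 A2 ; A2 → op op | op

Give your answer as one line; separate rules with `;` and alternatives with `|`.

S → num | num S num | A3 op op | num A2 num | op | id S num | num A2 A2; A3 → op | id S num | num A2 A2; A2 → op op | op

Unit pairs: S ⇒* {A3}.
Replace each nonterminal's rules with the union of the non-unit rules of every nonterminal it unit-derives.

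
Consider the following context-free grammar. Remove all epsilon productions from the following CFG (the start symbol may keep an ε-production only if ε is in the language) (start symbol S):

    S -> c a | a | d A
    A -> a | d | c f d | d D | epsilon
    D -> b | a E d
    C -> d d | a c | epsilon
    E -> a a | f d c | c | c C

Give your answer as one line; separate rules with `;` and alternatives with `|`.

The nullable symbols are {A, C}.
ε ∉ L(G), so no ε-production is kept.
Add the nullable-subset variants: S → d A gives d A | d.

S -> c a | a | d A | d; A -> a | d | c f d | d D; D -> b | a E d; C -> d d | a c; E -> a a | f d c | c | c C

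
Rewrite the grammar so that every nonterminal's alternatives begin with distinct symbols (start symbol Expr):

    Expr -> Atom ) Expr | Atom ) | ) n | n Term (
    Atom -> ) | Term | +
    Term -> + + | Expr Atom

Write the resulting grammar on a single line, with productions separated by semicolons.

Expr has alternatives sharing prefix 'Atom )': factor to Expr → Atom ) Expr1 with Expr1 → Expr | ε.

Expr -> ) n | n Term ( | Atom ) Expr1; Atom -> ) | Term | +; Term -> + + | Expr Atom; Expr1 -> Expr | ε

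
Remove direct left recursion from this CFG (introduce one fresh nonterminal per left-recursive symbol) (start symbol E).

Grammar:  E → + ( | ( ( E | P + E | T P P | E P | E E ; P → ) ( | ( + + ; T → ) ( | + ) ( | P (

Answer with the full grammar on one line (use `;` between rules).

Left recursion appears on E.
For E: α = {P, E}, β = {+ (, ( ( E, P + E, T P P}. Rewrite as E → β E' and E' → α E' | ε.

E → + ( E' | ( ( E E' | P + E E' | T P P E'; P → ) ( | ( + +; T → ) ( | + ) ( | P (; E' → P E' | E E' | eps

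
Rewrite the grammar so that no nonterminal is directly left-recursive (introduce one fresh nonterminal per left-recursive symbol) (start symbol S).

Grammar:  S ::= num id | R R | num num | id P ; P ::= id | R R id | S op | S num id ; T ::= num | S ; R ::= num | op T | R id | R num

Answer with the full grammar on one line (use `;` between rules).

S ::= num id | R R | num num | id P; P ::= id | R R id | S op | S num id; T ::= num | S; R ::= num R' | op T R'; R' ::= id R' | num R' | eps

R is directly left-recursive.
For R: α = {id, num}, β = {num, op T}. Rewrite as R → β R' and R' → α R' | ε.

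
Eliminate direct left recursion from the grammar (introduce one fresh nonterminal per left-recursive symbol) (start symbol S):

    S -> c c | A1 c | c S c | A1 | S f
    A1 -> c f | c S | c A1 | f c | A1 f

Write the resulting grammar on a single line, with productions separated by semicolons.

Directly left-recursive nonterminals: S, A1.
For S: α = {f}, β = {c c, A1 c, c S c, A1}. Rewrite as S → β S' and S' → α S' | ε.
For A1: α = {f}, β = {c f, c S, c A1, f c}. Rewrite as A1 → β A1' and A1' → α A1' | ε.

S -> c c S' | A1 c S' | c S c S' | A1 S'; A1 -> c f A1' | c S A1' | c A1 A1' | f c A1'; S' -> f S' | ε; A1' -> f A1' | ε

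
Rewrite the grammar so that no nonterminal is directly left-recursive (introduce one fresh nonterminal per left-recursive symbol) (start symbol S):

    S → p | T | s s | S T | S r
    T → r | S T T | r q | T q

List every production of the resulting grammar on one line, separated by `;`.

S → p S' | T S' | s s S'; T → r T' | S T T T' | r q T'; S' → T S' | r S' | ε; T' → q T' | ε

Left recursion appears on S, T.
For S: α = {T, r}, β = {p, T, s s}. Rewrite as S → β S' and S' → α S' | ε.
For T: α = {q}, β = {r, S T T, r q}. Rewrite as T → β T' and T' → α T' | ε.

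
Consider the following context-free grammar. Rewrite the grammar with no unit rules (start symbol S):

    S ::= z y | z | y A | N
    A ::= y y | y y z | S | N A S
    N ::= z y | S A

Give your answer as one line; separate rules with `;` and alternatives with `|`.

S ::= z y | z | y A | S A; A ::= z y | z | y A | S A | y y | y y z | N A S; N ::= z y | S A

Unit pairs: A ⇒* {N, S}; S ⇒* {N}.
Replace each nonterminal's rules with the union of the non-unit rules of every nonterminal it unit-derives.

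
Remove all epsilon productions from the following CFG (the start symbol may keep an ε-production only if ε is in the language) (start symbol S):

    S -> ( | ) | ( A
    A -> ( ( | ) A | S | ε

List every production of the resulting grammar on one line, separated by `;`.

S -> ( | ) | ( A; A -> ( ( | ) A | ) | S

The nullable symbols are {A}.
ε ∉ L(G), so no ε-production is kept.
Expand every rule over subsets of its nullable positions: A → ) A gives ) A | ).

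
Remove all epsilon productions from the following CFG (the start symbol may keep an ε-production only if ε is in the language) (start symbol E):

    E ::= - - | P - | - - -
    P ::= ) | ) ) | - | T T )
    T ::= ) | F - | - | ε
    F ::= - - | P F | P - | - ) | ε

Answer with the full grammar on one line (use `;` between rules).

Nullable nonterminals: {F, T}.
ε ∉ L(G), so no ε-production is kept.
Expand every rule over subsets of its nullable positions: P → T T ) gives T T ) | T ). T → F - gives F - | -. F → P F gives P F | P.

E ::= - - | P - | - - -; P ::= ) | ) ) | - | T T ) | T ); T ::= ) | F - | -; F ::= - - | P F | P | P - | - )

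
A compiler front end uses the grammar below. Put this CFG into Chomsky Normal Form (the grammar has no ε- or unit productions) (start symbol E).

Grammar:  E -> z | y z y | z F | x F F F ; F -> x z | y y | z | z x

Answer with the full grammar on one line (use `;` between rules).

Introduce a nonterminal for each terminal appearing in a rule of length ≥ 2: X1 → y, X2 → z, X3 → x.
Binarize each right-hand side of length ≥ 3 by chaining fresh nonterminals (Y1, Y2, …): affected rules were E → X1 X2 X1; E → X3 F F F.

E -> z | X1 Y1 | X2 F | X3 Y2; F -> X3 X2 | X1 X1 | z | X2 X3; X1 -> y; X2 -> z; X3 -> x; Y1 -> X2 X1; Y2 -> F Y3; Y3 -> F F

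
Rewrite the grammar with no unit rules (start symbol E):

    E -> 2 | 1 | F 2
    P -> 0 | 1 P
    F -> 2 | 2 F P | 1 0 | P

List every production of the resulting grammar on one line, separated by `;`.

E -> 2 | 1 | F 2; P -> 0 | 1 P; F -> 2 | 2 F P | 1 0 | 0 | 1 P

Unit pairs: F ⇒* {P}.
Replace each nonterminal's rules with the union of the non-unit rules of every nonterminal it unit-derives.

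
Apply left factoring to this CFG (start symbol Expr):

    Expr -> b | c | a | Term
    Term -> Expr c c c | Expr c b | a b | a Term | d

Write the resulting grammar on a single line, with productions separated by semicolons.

Term has alternatives sharing prefix 'Expr c': factor to Term → Expr c Term1 with Term1 → c c | b.
Term has alternatives sharing prefix 'a': factor to Term → a Term2 with Term2 → b | Term.

Expr -> b | c | a | Term; Term -> d | Expr c Term1 | a Term2; Term1 -> c c | b; Term2 -> b | Term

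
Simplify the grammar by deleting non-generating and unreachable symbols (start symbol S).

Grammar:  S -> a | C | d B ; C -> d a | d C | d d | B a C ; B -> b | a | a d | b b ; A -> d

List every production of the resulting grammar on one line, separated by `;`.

Generating nonterminals: {A, B, C, S}.
Reachable from S after that: {B, C, S}.
Removed useless symbols: {A} and every production mentioning them.

S -> a | C | d B; C -> d a | d C | d d | B a C; B -> b | a | a d | b b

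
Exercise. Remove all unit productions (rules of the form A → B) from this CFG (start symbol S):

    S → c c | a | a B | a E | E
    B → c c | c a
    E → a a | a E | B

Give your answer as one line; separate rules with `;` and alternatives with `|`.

Unit pairs: E ⇒* {B}; S ⇒* {B, E}.
Replace each nonterminal's rules with the union of the non-unit rules of every nonterminal it unit-derives.

S → c c | c a | a a | a E | a | a B; B → c c | c a; E → c c | c a | a a | a E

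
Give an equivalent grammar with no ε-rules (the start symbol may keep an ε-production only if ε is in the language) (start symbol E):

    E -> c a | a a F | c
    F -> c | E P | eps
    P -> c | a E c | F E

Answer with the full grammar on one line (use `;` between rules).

E -> c a | a a F | a a | c; F -> c | E P; P -> c | a E c | F E | E

Nullable set = {F}.
ε ∉ L(G), so no ε-production is kept.
Add the nullable-subset variants: E → a a F gives a a F | a a. P → F E gives F E | E.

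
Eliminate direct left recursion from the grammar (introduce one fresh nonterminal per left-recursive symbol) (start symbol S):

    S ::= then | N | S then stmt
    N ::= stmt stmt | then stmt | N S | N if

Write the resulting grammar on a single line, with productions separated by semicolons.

Directly left-recursive nonterminals: S, N.
For S: α = {then stmt}, β = {then, N}. Rewrite as S → β S' and S' → α S' | ε.
For N: α = {S, if}, β = {stmt stmt, then stmt}. Rewrite as N → β N' and N' → α N' | ε.

S ::= then S' | N S'; N ::= stmt stmt N' | then stmt N'; S' ::= then stmt S' | epsilon; N' ::= S N' | if N' | epsilon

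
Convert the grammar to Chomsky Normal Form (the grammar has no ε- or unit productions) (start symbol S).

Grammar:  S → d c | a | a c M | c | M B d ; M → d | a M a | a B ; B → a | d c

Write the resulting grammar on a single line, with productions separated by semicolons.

S → X1 X2 | a | X3 Y1 | c | M Y2; M → d | X3 Y3 | X3 B; B → a | X1 X2; X1 → d; X2 → c; X3 → a; Y1 → X2 M; Y2 → B X1; Y3 → M X3

Introduce a nonterminal for each terminal appearing in a rule of length ≥ 2: X1 → d, X2 → c, X3 → a.
Binarize each right-hand side of length ≥ 3 by chaining fresh nonterminals (Y1, Y2, …): affected rules were S → X3 X2 M; S → M B X1; M → X3 M X3.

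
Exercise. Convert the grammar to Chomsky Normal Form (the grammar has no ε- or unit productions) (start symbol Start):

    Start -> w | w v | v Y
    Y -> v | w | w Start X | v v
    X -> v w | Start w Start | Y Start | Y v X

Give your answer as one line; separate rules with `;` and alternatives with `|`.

Introduce a nonterminal for each terminal appearing in a rule of length ≥ 2: X1 → w, X2 → v.
Binarize each right-hand side of length ≥ 3 by chaining fresh nonterminals (Y1, Y2, …): affected rules were Y → X1 Start X; X → Start X1 Start; X → Y X2 X.

Start -> w | X1 X2 | X2 Y; Y -> v | w | X1 Y1 | X2 X2; X -> X2 X1 | Start Y2 | Y Start | Y Y3; X1 -> w; X2 -> v; Y1 -> Start X; Y2 -> X1 Start; Y3 -> X2 X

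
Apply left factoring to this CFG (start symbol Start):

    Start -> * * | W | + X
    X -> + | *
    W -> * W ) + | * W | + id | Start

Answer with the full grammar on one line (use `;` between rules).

Start -> * * | W | + X; X -> + | *; W -> + id | Start | * W W1; W1 -> ) + | ε

W has alternatives sharing prefix '* W': factor to W → * W W1 with W1 → ) + | ε.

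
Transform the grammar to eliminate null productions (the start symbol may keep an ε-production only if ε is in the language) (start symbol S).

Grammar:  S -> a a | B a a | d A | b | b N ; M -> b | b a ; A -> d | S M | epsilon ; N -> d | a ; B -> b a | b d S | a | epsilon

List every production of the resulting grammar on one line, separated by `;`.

S -> a a | B a a | d A | d | b | b N; M -> b | b a; A -> d | S M; N -> d | a; B -> b a | b d S | a

Nullable nonterminals: {A, B}.
ε ∉ L(G), so no ε-production is kept.
Expand every rule over subsets of its nullable positions: S → d A gives d A | d.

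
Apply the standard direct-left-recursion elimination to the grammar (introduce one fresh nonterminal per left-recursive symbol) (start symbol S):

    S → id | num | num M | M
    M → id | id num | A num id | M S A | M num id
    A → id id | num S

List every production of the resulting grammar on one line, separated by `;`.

S → id | num | num M | M; M → id M' | id num M' | A num id M'; A → id id | num S; M' → S A M' | num id M' | ε

M is directly left-recursive.
For M: α = {S A, num id}, β = {id, id num, A num id}. Rewrite as M → β M' and M' → α M' | ε.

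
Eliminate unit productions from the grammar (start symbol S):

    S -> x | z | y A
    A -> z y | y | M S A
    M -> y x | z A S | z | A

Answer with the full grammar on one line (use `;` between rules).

Unit pairs: M ⇒* {A}.
Replace each nonterminal's rules with the union of the non-unit rules of every nonterminal it unit-derives.

S -> x | z | y A; A -> z y | y | M S A; M -> z y | y | M S A | y x | z A S | z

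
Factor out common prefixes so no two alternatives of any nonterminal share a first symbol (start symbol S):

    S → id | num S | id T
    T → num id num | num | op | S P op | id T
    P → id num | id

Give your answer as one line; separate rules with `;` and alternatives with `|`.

S has alternatives sharing prefix 'id': factor to S → id S' with S' → ε | T.
T has alternatives sharing prefix 'num': factor to T → num T' with T' → id num | ε.
P has alternatives sharing prefix 'id': factor to P → id P' with P' → num | ε.

S → num S | id S'; T → op | S P op | id T | num T'; P → id P'; S' → ε | T; T' → id num | ε; P' → num | ε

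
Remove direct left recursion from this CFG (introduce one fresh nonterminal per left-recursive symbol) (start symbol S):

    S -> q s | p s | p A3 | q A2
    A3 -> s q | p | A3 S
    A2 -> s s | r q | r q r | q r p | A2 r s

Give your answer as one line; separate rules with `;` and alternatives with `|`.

Directly left-recursive nonterminals: A3, A2.
For A3: α = {S}, β = {s q, p}. Rewrite as A3 → β A3' and A3' → α A3' | ε.
For A2: α = {r s}, β = {s s, r q, r q r, q r p}. Rewrite as A2 → β A2' and A2' → α A2' | ε.

S -> q s | p s | p A3 | q A2; A3 -> s q A3' | p A3'; A2 -> s s A2' | r q A2' | r q r A2' | q r p A2'; A3' -> S A3' | eps; A2' -> r s A2' | eps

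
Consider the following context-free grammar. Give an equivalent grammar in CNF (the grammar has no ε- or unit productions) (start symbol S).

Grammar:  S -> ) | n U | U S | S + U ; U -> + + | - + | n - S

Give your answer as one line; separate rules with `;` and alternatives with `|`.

S -> ) | X1 U | U S | S Y1; U -> X2 X2 | X3 X2 | X1 Y2; X1 -> n; X2 -> +; X3 -> -; Y1 -> X2 U; Y2 -> X3 S

Introduce a nonterminal for each terminal appearing in a rule of length ≥ 2: X1 → n, X2 → +, X3 → -.
Binarize each right-hand side of length ≥ 3 by chaining fresh nonterminals (Y1, Y2, …): affected rules were S → S X2 U; U → X1 X3 S.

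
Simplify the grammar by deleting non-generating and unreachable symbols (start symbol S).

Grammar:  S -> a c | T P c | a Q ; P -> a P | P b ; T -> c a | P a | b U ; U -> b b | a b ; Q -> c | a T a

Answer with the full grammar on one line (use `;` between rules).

S -> a c | a Q; T -> c a | b U; U -> b b | a b; Q -> c | a T a

Generating nonterminals: {Q, S, T, U}.
Reachable from S after that: {Q, S, T, U}.
Removed useless symbols: {P} and every production mentioning them.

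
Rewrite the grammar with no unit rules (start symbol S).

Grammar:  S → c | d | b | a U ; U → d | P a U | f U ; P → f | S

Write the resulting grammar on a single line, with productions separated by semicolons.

Unit pairs: P ⇒* {S}.
For every A with A ⇒* B via unit rules, add B's non-unit alternatives to A; then delete every rule of the form X → Y.

S → c | d | b | a U; U → d | P a U | f U; P → c | d | b | a U | f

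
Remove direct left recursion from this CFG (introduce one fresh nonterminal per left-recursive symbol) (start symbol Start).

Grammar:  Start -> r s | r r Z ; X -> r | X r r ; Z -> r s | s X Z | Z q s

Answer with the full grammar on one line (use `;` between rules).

Start -> r s | r r Z; X -> r X1; Z -> r s Z1 | s X Z Z1; X1 -> r r X1 | ε; Z1 -> q s Z1 | ε

Left recursion appears on X, Z.
For X: α = {r r}, β = {r}. Rewrite as X → β X1 and X1 → α X1 | ε.
For Z: α = {q s}, β = {r s, s X Z}. Rewrite as Z → β Z1 and Z1 → α Z1 | ε.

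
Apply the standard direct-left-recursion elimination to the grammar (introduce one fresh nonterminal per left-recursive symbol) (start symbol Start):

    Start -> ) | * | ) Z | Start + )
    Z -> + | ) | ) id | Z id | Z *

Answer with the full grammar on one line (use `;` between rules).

Start -> ) Start1 | * Start1 | ) Z Start1; Z -> + Z1 | ) Z1 | ) id Z1; Start1 -> + ) Start1 | ε; Z1 -> id Z1 | * Z1 | ε

Directly left-recursive nonterminals: Start, Z.
For Start: α = {+ )}, β = {), *, ) Z}. Rewrite as Start → β Start1 and Start1 → α Start1 | ε.
For Z: α = {id, *}, β = {+, ), ) id}. Rewrite as Z → β Z1 and Z1 → α Z1 | ε.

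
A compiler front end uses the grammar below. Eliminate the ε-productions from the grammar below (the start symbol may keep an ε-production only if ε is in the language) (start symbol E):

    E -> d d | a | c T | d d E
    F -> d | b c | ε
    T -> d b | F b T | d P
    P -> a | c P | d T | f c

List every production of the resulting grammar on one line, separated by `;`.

E -> d d | a | c T | d d E; F -> d | b c; T -> d b | F b T | b T | d P; P -> a | c P | d T | f c

Nullable nonterminals: {F}.
ε ∉ L(G), so no ε-production is kept.
Add the nullable-subset variants: T → F b T gives F b T | b T.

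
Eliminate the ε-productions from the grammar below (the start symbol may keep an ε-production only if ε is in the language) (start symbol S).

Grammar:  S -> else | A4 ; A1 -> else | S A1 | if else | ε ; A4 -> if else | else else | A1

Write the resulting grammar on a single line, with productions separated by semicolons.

Nullable nonterminals: {A1, A4, S}.
ε ∈ L(G) since S is nullable, so keep S → ε.
Expand every rule over subsets of its nullable positions: A1 → S A1 gives S A1 | S.

S -> else | A4 | ε; A1 -> else | S A1 | S | if else; A4 -> if else | else else | A1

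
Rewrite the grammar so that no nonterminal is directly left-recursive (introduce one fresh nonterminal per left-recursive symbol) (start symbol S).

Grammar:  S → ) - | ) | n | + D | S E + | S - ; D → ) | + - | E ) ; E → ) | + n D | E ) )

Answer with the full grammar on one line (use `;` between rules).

Directly left-recursive nonterminals: S, E.
For S: α = {E +, -}, β = {) -, ), n, + D}. Rewrite as S → β S' and S' → α S' | ε.
For E: α = {) )}, β = {), + n D}. Rewrite as E → β E' and E' → α E' | ε.

S → ) - S' | ) S' | n S' | + D S'; D → ) | + - | E ); E → ) E' | + n D E'; S' → E + S' | - S' | ε; E' → ) ) E' | ε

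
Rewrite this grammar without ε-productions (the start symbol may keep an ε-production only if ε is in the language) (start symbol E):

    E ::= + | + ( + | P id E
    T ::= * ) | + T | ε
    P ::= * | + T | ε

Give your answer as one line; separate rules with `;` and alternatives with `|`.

E ::= + | + ( + | P id E | id E; T ::= * ) | + T | +; P ::= * | + T | +

Nullable set = {P, T}.
ε ∉ L(G), so no ε-production is kept.
For each production, add variants omitting each subset of nullable occurrences: E → P id E gives P id E | id E. T → + T gives + T | +. P → + T gives + T | +.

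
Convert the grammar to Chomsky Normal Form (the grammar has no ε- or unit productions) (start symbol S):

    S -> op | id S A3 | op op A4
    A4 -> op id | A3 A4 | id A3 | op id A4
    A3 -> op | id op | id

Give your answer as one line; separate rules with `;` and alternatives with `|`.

S -> op | X1 Y1 | X2 Y2; A4 -> X2 X1 | A3 A4 | X1 A3 | X2 Y3; A3 -> op | X1 X2 | id; X1 -> id; X2 -> op; Y1 -> S A3; Y2 -> X2 A4; Y3 -> X1 A4

Introduce a nonterminal for each terminal appearing in a rule of length ≥ 2: X1 → id, X2 → op.
Binarize each right-hand side of length ≥ 3 by chaining fresh nonterminals (Y1, Y2, …): affected rules were S → X1 S A3; S → X2 X2 A4; A4 → X2 X1 A4.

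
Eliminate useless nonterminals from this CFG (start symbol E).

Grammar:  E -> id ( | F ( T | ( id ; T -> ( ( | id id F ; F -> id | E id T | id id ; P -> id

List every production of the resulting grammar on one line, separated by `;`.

E -> id ( | F ( T | ( id; T -> ( ( | id id F; F -> id | E id T | id id

Generating nonterminals: {E, F, P, T}.
Reachable from E after that: {E, F, T}.
Removed useless symbols: {P} and every production mentioning them.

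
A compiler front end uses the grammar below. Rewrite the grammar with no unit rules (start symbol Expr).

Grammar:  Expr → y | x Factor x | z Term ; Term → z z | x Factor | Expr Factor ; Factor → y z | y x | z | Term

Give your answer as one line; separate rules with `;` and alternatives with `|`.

Unit pairs: Factor ⇒* {Term}.
For each unit pair (A, B), copy every non-unit production of B to A, then drop all unit productions.

Expr → y | x Factor x | z Term; Term → z z | x Factor | Expr Factor; Factor → z z | x Factor | Expr Factor | y z | y x | z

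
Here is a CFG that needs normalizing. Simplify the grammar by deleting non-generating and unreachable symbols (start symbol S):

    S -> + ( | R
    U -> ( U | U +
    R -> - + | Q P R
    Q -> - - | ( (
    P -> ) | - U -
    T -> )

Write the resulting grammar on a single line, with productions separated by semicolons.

S -> + ( | R; R -> - + | Q P R; Q -> - - | ( (; P -> )

Generating nonterminals: {P, Q, R, S, T}.
Reachable from S after that: {P, Q, R, S}.
Removed useless symbols: {T, U} and every production mentioning them.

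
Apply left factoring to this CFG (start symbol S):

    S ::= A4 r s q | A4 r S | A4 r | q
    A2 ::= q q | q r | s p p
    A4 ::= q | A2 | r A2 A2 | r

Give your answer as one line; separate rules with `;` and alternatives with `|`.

S has alternatives sharing prefix 'A4 r': factor to S → A4 r S' with S' → s q | S | ε.
A2 has alternatives sharing prefix 'q': factor to A2 → q A2' with A2' → q | r.
A4 has alternatives sharing prefix 'r': factor to A4 → r A4' with A4' → A2 A2 | ε.

S ::= q | A4 r S'; A2 ::= s p p | q A2'; A4 ::= q | A2 | r A4'; S' ::= s q | S | epsilon; A2' ::= q | r; A4' ::= A2 A2 | epsilon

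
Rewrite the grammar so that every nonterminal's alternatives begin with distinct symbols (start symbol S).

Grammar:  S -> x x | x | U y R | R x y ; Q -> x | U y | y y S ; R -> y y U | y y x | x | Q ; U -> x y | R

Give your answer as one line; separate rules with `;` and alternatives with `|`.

S -> U y R | R x y | x S'; Q -> x | U y | y y S; R -> x | Q | y y R'; U -> x y | R; S' -> x | ε; R' -> U | x

S has alternatives sharing prefix 'x': factor to S → x S' with S' → x | ε.
R has alternatives sharing prefix 'y y': factor to R → y y R' with R' → U | x.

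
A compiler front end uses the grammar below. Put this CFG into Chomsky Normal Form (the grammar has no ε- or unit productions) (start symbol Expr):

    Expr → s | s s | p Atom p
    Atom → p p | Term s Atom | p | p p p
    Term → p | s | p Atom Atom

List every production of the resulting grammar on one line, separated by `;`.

Expr → s | X1 X1 | X2 Y1; Atom → X2 X2 | Term Y2 | p | X2 Y3; Term → p | s | X2 Y4; X1 → s; X2 → p; Y1 → Atom X2; Y2 → X1 Atom; Y3 → X2 X2; Y4 → Atom Atom

Introduce a nonterminal for each terminal appearing in a rule of length ≥ 2: X1 → s, X2 → p.
Binarize each right-hand side of length ≥ 3 by chaining fresh nonterminals (Y1, Y2, …): affected rules were Expr → X2 Atom X2; Atom → Term X1 Atom; Atom → X2 X2 X2; Term → X2 Atom Atom.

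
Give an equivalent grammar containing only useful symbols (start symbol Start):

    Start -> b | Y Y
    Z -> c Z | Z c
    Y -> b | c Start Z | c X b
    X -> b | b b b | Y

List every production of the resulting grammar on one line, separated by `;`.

Generating nonterminals: {Start, X, Y}.
Reachable from Start after that: {Start, X, Y}.
Removed useless symbols: {Z} and every production mentioning them.

Start -> b | Y Y; Y -> b | c X b; X -> b | b b b | Y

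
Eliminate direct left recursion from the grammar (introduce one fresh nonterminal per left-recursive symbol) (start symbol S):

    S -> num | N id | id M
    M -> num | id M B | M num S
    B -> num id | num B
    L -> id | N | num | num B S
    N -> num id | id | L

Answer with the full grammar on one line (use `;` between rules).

S -> num | N id | id M; M -> num M' | id M B M'; B -> num id | num B; L -> id | N | num | num B S; N -> num id | id | L; M' -> num S M' | ε

Left recursion appears on M.
For M: α = {num S}, β = {num, id M B}. Rewrite as M → β M' and M' → α M' | ε.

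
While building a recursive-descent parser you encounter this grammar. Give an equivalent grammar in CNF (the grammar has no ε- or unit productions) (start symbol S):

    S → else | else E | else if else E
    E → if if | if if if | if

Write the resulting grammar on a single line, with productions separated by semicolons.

Introduce a nonterminal for each terminal appearing in a rule of length ≥ 2: X1 → else, X2 → if.
Binarize each right-hand side of length ≥ 3 by chaining fresh nonterminals (Y1, Y2, …): affected rules were S → X1 X2 X1 E; E → X2 X2 X2.

S → else | X1 E | X1 Y1; E → X2 X2 | X2 Y3 | if; X1 → else; X2 → if; Y1 → X2 Y2; Y2 → X1 E; Y3 → X2 X2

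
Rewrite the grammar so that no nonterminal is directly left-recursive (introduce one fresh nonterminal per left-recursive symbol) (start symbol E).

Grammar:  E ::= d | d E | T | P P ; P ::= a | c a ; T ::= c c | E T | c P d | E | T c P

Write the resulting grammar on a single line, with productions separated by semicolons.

T is directly left-recursive.
For T: α = {c P}, β = {c c, E T, c P d, E}. Rewrite as T → β T' and T' → α T' | ε.

E ::= d | d E | T | P P; P ::= a | c a; T ::= c c T' | E T T' | c P d T' | E T'; T' ::= c P T' | ε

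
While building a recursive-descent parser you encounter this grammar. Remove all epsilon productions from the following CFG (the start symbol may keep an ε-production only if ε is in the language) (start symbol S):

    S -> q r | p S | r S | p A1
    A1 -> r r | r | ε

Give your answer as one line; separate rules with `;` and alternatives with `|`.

S -> q r | p S | r S | p A1 | p; A1 -> r r | r

Nullable nonterminals: {A1}.
ε ∉ L(G), so no ε-production is kept.
Expand every rule over subsets of its nullable positions: S → p A1 gives p A1 | p.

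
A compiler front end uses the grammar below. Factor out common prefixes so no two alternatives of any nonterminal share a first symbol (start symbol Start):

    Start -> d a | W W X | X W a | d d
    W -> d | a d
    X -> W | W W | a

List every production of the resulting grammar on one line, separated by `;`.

Start -> W W X | X W a | d Start1; W -> d | a d; X -> a | W X1; Start1 -> a | d; X1 -> ε | W

Start has alternatives sharing prefix 'd': factor to Start → d Start1 with Start1 → a | d.
X has alternatives sharing prefix 'W': factor to X → W X1 with X1 → ε | W.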